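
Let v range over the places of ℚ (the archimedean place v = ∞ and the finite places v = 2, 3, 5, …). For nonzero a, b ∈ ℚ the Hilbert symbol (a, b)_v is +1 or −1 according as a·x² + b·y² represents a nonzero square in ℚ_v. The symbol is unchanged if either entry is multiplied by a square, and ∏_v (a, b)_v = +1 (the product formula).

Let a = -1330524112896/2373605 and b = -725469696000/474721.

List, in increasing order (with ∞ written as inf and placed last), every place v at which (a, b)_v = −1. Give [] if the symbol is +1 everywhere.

Mod squares: a ≡ -330, b ≡ -1785. Check v ∈ {∞, 2, 3, 5, 7, 11, 13, 17, 29, 53}.
v=∞: -330 < 0 and -1785 < 0  ⇒  (a,b)_∞ = -1.
v=17: a=17^2·(≡6), b=17^1·(≡3) mod 17; (6|17)=-1, (3|17)=-1; (−1)^{2·1·8}·(-1)^1·(-1)^2 = -1.
v=53: a=53^-2·(≡39), b=53^-2·(≡44) mod 53; (39|53)=-1, (44|53)=+1; (−1)^{-2·-2·26}·(-1)^-2·(+1)^-2 = +1.
v=7: a=7^0·(≡5), b=7^3·(≡4) mod 7; (5|7)=-1, (4|7)=+1; (−1)^{0·3·3}·(-1)^3·(+1)^0 = -1.
v=13: a=13^-2·(≡7), b=13^-2·(≡3) mod 13; (7|13)=-1, (3|13)=+1; (−1)^{-2·-2·6}·(-1)^-2·(+1)^-2 = +1.
v=3: a=3^5·(≡1), b=3^5·(≡2) mod 3; (1|3)=+1, (2|3)=-1; (−1)^{5·5·1}·(+1)^5·(-1)^5 = +1.
v=2: v_2(a)=11, v_2(b)=12; units ≡ 3, 7 (mod 8); ε·ε+αω+βω = 1·1+11·0+12·1 ≡ 1  ⇒  (a,b)_2 = -1.
v=29: a=29^2·(≡27), b=29^0·(≡9) mod 29; (27|29)=-1, (9|29)=+1; (−1)^{2·0·14}·(-1)^0·(+1)^2 = +1.
v=11: a=11^1·(≡1), b=11^0·(≡10) mod 11; (1|11)=+1, (10|11)=-1; (−1)^{1·0·5}·(+1)^0·(-1)^1 = -1.
v=5: a=5^-1·(≡4), b=5^3·(≡2) mod 5; (4|5)=+1, (2|5)=-1; (−1)^{-1·3·2}·(+1)^3·(-1)^-1 = -1.
(-330, -1785 / ℚ) ramifies at {2, 5, 7, 11, 17, ∞}: a division algebra.

[2, 5, 7, 11, 17, inf]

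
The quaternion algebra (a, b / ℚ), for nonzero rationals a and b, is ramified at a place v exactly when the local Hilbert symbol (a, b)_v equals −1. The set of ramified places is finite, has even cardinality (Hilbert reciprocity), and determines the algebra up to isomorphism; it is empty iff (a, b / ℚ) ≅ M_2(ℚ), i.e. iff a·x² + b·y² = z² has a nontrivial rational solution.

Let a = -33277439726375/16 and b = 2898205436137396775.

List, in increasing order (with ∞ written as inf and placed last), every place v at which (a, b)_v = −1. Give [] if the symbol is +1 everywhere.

[41, 43]

Mod squares: a ≡ -4685495, b ≡ 611351. Check v ∈ {∞, 2, 5, 13, 19, 31, 37, 41, 43}.
v=5: a=5^3·(≡4), b=5^2·(≡1) mod 5; (4|5)=+1, (1|5)=+1; (−1)^{3·2·2}·(+1)^2·(+1)^3 = +1.
v=41: a=41^2·(≡34), b=41^3·(≡12) mod 41; (34|41)=-1, (12|41)=-1; (−1)^{2·3·20}·(-1)^3·(-1)^2 = -1.
v=∞: -4685495 < 0 and 611351 > 0  ⇒  (a,b)_∞ = +1.
v=37: a=37^1·(≡1), b=37^1·(≡4) mod 37; (1|37)=+1, (4|37)=+1; (−1)^{1·1·18}·(+1)^1·(+1)^1 = +1.
v=19: a=19^1·(≡8), b=19^2·(≡5) mod 19; (8|19)=-1, (5|19)=+1; (−1)^{1·2·9}·(-1)^2·(+1)^1 = +1.
v=2: v_2(a)=-4, v_2(b)=0; units ≡ 1, 7 (mod 8); ε·ε+αω+βω = 0·1+-4·0+0·0 ≡ 0  ⇒  (a,b)_2 = +1.
v=43: a=43^1·(≡24), b=43^2·(≡39) mod 43; (24|43)=+1, (39|43)=-1; (−1)^{1·2·21}·(+1)^2·(-1)^1 = -1.
v=13: a=13^2·(≡12), b=13^3·(≡8) mod 13; (12|13)=+1, (8|13)=-1; (−1)^{2·3·6}·(+1)^3·(-1)^2 = +1.
v=31: a=31^1·(≡22), b=31^1·(≡16) mod 31; (22|31)=-1, (16|31)=+1; (−1)^{1·1·15}·(-1)^1·(+1)^1 = +1.
Ram(-4685495, 611351) = {41, 43}; no ℚ_41-point on the conic.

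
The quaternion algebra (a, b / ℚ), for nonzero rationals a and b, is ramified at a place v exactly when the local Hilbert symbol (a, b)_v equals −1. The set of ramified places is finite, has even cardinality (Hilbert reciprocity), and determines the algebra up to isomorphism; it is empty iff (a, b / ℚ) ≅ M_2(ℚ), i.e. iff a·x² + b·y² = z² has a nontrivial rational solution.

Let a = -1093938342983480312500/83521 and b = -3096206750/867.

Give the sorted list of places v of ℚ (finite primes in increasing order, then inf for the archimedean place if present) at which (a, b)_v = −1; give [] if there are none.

[3, 7, 29, inf]

Mod squares: a ≡ -19285, b ≡ -6090. Check v ∈ {∞, 2, 3, 5, 7, 13, 17, 19, 29}.
v=13: a=13^2·(≡2), b=13^2·(≡8) mod 13; (2|13)=-1, (8|13)=-1; (−1)^{2·2·6}·(-1)^2·(-1)^2 = +1.
v=5: a=5^7·(≡2), b=5^3·(≡3) mod 5; (2|5)=-1, (3|5)=-1; (−1)^{7·3·2}·(-1)^3·(-1)^7 = +1.
v=19: a=19^5·(≡1), b=19^2·(≡16) mod 19; (1|19)=+1, (16|19)=+1; (−1)^{5·2·9}·(+1)^2·(+1)^5 = +1.
v=3: a=3^0·(≡2), b=3^-1·(≡1) mod 3; (2|3)=-1, (1|3)=+1; (−1)^{0·-1·1}·(-1)^-1·(+1)^0 = -1.
v=29: a=29^3·(≡12), b=29^1·(≡25) mod 29; (12|29)=-1, (25|29)=+1; (−1)^{3·1·14}·(-1)^1·(+1)^3 = -1.
v=7: a=7^3·(≡6), b=7^1·(≡6) mod 7; (6|7)=-1, (6|7)=-1; (−1)^{3·1·3}·(-1)^1·(-1)^3 = -1.
v=17: a=17^-4·(≡12), b=17^-2·(≡1) mod 17; (12|17)=-1, (1|17)=+1; (−1)^{-4·-2·8}·(-1)^-2·(+1)^-4 = +1.
v=2: v_2(a)=2, v_2(b)=1; units ≡ 3, 3 (mod 8); ε·ε+αω+βω = 1·1+2·1+1·1 ≡ 0  ⇒  (a,b)_2 = +1.
v=∞: -19285 < 0 and -6090 < 0  ⇒  (a,b)_∞ = -1.
Ram(-19285, -6090) = {3, 7, 29, ∞}; no ℚ_3-point on the conic.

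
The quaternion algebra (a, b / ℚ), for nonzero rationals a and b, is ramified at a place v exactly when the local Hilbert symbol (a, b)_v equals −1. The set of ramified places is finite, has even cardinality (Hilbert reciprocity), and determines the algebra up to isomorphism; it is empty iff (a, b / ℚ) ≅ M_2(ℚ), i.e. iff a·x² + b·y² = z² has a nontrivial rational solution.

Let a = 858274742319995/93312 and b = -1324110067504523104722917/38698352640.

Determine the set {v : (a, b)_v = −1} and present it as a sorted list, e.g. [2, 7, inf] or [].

(a, b) ≡ (24310, -770) mod (ℚ^×)²; places V = {2, 3, 5, 7, 11, 13, 17, 29, ∞}.
(a,b)_2: α=-7, β=-17; u≡3, v≡7 (mod 8); ε(u)ε(v)=1·1, αω(v)=-7·0, βω(u)=-17·1; sum ≡ 0  ⇒  +1.
(a,b)_13: α=1, u≡5; β=2, v≡3 (mod 13); (5|13)=-1, (3|13)=+1; sign (−1)^0·-1^2·+1^1 = +1.
(a,b)_∞: sgn(24310)=+, sgn(-770)=−, so +1.
(a,b)_3: α=-6, u≡1; β=-10, v≡1 (mod 3); (1|3)=+1, (1|3)=+1; sign (−1)^0·+1^-10·+1^-6 = +1.
(a,b)_5: α=1, u≡2; β=-1, v≡1 (mod 5); (2|5)=-1, (1|5)=+1; sign (−1)^0·-1^-1·+1^1 = -1.
(a,b)_17: α=3, u≡4; β=4, v≡11 (mod 17); (4|17)=+1, (11|17)=-1; sign (−1)^0·+1^4·-1^3 = -1.
(a,b)_11: α=3, u≡6; β=5, v≡6 (mod 11); (6|11)=-1, (6|11)=-1; sign (−1)^1·-1^5·-1^3 = -1.
(a,b)_29: α=2, u≡17; β=4, v≡4 (mod 29); (17|29)=-1, (4|29)=+1; sign (−1)^0·-1^4·+1^2 = +1.
(a,b)_7: α=4, u≡6; β=7, v≡2 (mod 7); (6|7)=-1, (2|7)=+1; sign (−1)^0·-1^7·+1^4 = -1.
Ram(24310, -770) = {5, 7, 11, 17}; no ℚ_5-point on the conic.

[5, 7, 11, 17]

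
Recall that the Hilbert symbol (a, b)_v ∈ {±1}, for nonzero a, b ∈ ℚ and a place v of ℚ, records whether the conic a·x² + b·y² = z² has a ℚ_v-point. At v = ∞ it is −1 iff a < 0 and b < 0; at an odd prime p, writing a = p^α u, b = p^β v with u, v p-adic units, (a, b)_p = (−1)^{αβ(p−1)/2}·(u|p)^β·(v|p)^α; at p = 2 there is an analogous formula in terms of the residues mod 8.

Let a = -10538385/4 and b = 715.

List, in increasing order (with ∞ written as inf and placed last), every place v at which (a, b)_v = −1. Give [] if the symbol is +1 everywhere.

[2, 11]

Mod squares: a ≡ -36465, b ≡ 715. Check v ∈ {∞, 2, 3, 5, 11, 13, 17}.
v=∞: -36465 < 0 and 715 > 0  ⇒  (a,b)_∞ = +1.
v=3: a=3^1·(≡1), b=3^0·(≡1) mod 3; (1|3)=+1, (1|3)=+1; (−1)^{1·0·1}·(+1)^0·(+1)^1 = +1.
v=11: a=11^1·(≡8), b=11^1·(≡10) mod 11; (8|11)=-1, (10|11)=-1; (−1)^{1·1·5}·(-1)^1·(-1)^1 = -1.
v=2: v_2(a)=-2, v_2(b)=0; units ≡ 7, 3 (mod 8); ε·ε+αω+βω = 1·1+-2·1+0·0 ≡ 1  ⇒  (a,b)_2 = -1.
v=17: a=17^3·(≡12), b=17^0·(≡1) mod 17; (12|17)=-1, (1|17)=+1; (−1)^{3·0·8}·(-1)^0·(+1)^3 = +1.
v=13: a=13^1·(≡12), b=13^1·(≡3) mod 13; (12|13)=+1, (3|13)=+1; (−1)^{1·1·6}·(+1)^1·(+1)^1 = +1.
v=5: a=5^1·(≡2), b=5^1·(≡3) mod 5; (2|5)=-1, (3|5)=-1; (−1)^{1·1·2}·(-1)^1·(-1)^1 = +1.
|Ram(-36465, 715)| = 2, even; anisotropic at {2, 11}.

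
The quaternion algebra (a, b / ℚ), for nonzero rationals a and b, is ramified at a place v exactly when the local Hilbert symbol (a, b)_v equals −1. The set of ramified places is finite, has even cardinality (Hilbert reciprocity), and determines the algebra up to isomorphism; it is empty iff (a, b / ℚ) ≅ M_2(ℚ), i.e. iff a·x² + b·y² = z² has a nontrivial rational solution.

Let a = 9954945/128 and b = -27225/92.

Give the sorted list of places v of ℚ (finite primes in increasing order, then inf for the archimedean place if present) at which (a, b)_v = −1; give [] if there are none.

[5, 7, 11, 17]

Mod squares: a ≡ 13090, b ≡ -23. Check v ∈ {∞, 2, 3, 5, 7, 11, 13, 17, 23}.
v=3: a=3^2·(≡1), b=3^2·(≡1) mod 3; (1|3)=+1, (1|3)=+1; (−1)^{2·2·1}·(+1)^2·(+1)^2 = +1.
v=11: a=11^1·(≡2), b=11^2·(≡7) mod 11; (2|11)=-1, (7|11)=-1; (−1)^{1·2·5}·(-1)^2·(-1)^1 = -1.
v=7: a=7^1·(≡4), b=7^0·(≡5) mod 7; (4|7)=+1, (5|7)=-1; (−1)^{1·0·3}·(+1)^0·(-1)^1 = -1.
v=∞: 13090 > 0 and -23 < 0  ⇒  (a,b)_∞ = +1.
v=17: a=17^1·(≡6), b=17^0·(≡11) mod 17; (6|17)=-1, (11|17)=-1; (−1)^{1·0·8}·(-1)^0·(-1)^1 = -1.
v=23: a=23^0·(≡3), b=23^-1·(≡19) mod 23; (3|23)=+1, (19|23)=-1; (−1)^{0·-1·11}·(+1)^-1·(-1)^0 = +1.
v=2: v_2(a)=-7, v_2(b)=-2; units ≡ 1, 1 (mod 8); ε·ε+αω+βω = 0·0+-7·0+-2·0 ≡ 0  ⇒  (a,b)_2 = +1.
v=13: a=13^2·(≡12), b=13^0·(≡10) mod 13; (12|13)=+1, (10|13)=+1; (−1)^{2·0·6}·(+1)^0·(+1)^2 = +1.
v=5: a=5^1·(≡3), b=5^2·(≡3) mod 5; (3|5)=-1, (3|5)=-1; (−1)^{1·2·2}·(-1)^2·(-1)^1 = -1.
Ram(13090, -23) = {5, 7, 11, 17}; no ℚ_5-point on the conic.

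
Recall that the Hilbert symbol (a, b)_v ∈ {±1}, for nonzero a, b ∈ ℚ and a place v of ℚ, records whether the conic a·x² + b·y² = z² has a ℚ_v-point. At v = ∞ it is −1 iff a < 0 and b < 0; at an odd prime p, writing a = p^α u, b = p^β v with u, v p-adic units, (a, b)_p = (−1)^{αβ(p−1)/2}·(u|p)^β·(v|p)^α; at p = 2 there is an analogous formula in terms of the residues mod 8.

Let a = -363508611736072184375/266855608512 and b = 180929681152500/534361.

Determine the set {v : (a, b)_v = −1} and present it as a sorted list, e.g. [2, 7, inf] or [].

Mod squares: a ≡ -552885, b ≡ 4091349. Check v ∈ {∞, 2, 3, 5, 7, 17, 19, 29, 31, 37, 41, 43}.
v=3: a=3^-3·(≡1), b=3^1·(≡1) mod 3; (1|3)=+1, (1|3)=+1; (−1)^{-3·1·1}·(+1)^1·(+1)^-3 = -1.
v=41: a=41^1·(≡18), b=41^1·(≡1) mod 41; (18|41)=+1, (1|41)=+1; (−1)^{1·1·20}·(+1)^1·(+1)^1 = +1.
v=∞: -552885 < 0 and 4091349 > 0  ⇒  (a,b)_∞ = +1.
v=43: a=43^-2·(≡16), b=43^-2·(≡34) mod 43; (16|43)=+1, (34|43)=-1; (−1)^{-2·-2·21}·(+1)^-2·(-1)^-2 = +1.
v=5: a=5^5·(≡3), b=5^4·(≡4) mod 5; (3|5)=-1, (4|5)=+1; (−1)^{5·4·2}·(-1)^4·(+1)^5 = +1.
v=2: v_2(a)=-6, v_2(b)=2; units ≡ 3, 5 (mod 8); ε·ε+αω+βω = 1·0+-6·1+2·1 ≡ 0  ⇒  (a,b)_2 = +1.
v=29: a=29^1·(≡2), b=29^1·(≡20) mod 29; (2|29)=-1, (20|29)=+1; (−1)^{1·1·14}·(-1)^1·(+1)^1 = -1.
v=19: a=19^6·(≡15), b=19^2·(≡8) mod 19; (15|19)=-1, (8|19)=-1; (−1)^{6·2·9}·(-1)^2·(-1)^6 = +1.
v=7: a=7^2·(≡5), b=7^2·(≡6) mod 7; (5|7)=-1, (6|7)=-1; (−1)^{2·2·3}·(-1)^2·(-1)^2 = +1.
v=37: a=37^2·(≡29), b=37^1·(≡4) mod 37; (29|37)=-1, (4|37)=+1; (−1)^{2·1·18}·(-1)^1·(+1)^2 = -1.
v=17: a=17^-4·(≡10), b=17^-2·(≡3) mod 17; (10|17)=-1, (3|17)=-1; (−1)^{-4·-2·8}·(-1)^-2·(-1)^-4 = +1.
v=31: a=31^1·(≡6), b=31^1·(≡29) mod 31; (6|31)=-1, (29|31)=-1; (−1)^{1·1·15}·(-1)^1·(-1)^1 = -1.
Ram(-552885, 4091349) = {3, 29, 31, 37}; no ℚ_3-point on the conic.

[3, 29, 31, 37]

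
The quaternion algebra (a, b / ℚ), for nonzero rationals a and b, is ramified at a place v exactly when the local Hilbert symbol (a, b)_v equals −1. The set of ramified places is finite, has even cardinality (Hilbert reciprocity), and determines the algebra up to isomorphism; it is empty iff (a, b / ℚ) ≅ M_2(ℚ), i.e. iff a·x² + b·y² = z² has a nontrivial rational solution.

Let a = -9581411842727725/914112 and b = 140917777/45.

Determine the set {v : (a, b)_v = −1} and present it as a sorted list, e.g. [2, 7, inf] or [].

Mod squares: a ≡ -138567, b ≡ 85085. Check v ∈ {∞, 2, 3, 5, 7, 11, 13, 17, 19, 23}.
v=23: a=23^-2·(≡3), b=23^0·(≡3) mod 23; (3|23)=+1, (3|23)=+1; (−1)^{-2·0·11}·(+1)^0·(+1)^-2 = +1.
v=17: a=17^1·(≡1), b=17^1·(≡12) mod 17; (1|17)=+1, (12|17)=-1; (−1)^{1·1·8}·(+1)^1·(-1)^1 = -1.
v=∞: -138567 < 0 and 85085 > 0  ⇒  (a,b)_∞ = +1.
v=2: v_2(a)=-6, v_2(b)=0; units ≡ 1, 5 (mod 8); ε·ε+αω+βω = 0·0+-6·1+0·0 ≡ 0  ⇒  (a,b)_2 = +1.
v=5: a=5^2·(≡3), b=5^-1·(≡3) mod 5; (3|5)=-1, (3|5)=-1; (−1)^{2·-1·2}·(-1)^-1·(-1)^2 = -1.
v=13: a=13^5·(≡10), b=13^3·(≡2) mod 13; (10|13)=+1, (2|13)=-1; (−1)^{5·3·6}·(+1)^3·(-1)^5 = -1.
v=19: a=19^1·(≡12), b=19^0·(≡3) mod 19; (12|19)=-1, (3|19)=-1; (−1)^{1·0·9}·(-1)^0·(-1)^1 = -1.
v=7: a=7^4·(≡6), b=7^3·(≡3) mod 7; (6|7)=-1, (3|7)=-1; (−1)^{4·3·3}·(-1)^3·(-1)^4 = -1.
v=3: a=3^-3·(≡2), b=3^-2·(≡2) mod 3; (2|3)=-1, (2|3)=-1; (−1)^{-3·-2·1}·(-1)^-2·(-1)^-3 = -1.
v=11: a=11^3·(≡3), b=11^1·(≡8) mod 11; (3|11)=+1, (8|11)=-1; (−1)^{3·1·5}·(+1)^1·(-1)^3 = +1.
(-138567, 85085 / ℚ) ramifies at {3, 5, 7, 13, 17, 19}: a division algebra.

[3, 5, 7, 13, 17, 19]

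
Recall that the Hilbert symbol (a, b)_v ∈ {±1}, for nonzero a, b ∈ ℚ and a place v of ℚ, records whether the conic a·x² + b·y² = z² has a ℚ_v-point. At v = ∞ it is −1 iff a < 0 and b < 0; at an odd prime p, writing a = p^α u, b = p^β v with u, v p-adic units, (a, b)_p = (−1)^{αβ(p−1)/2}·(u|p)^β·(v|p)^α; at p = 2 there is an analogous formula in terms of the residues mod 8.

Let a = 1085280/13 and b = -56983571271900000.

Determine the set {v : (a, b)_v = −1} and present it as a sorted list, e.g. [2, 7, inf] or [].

Mod squares: a ≡ 881790, b ≡ -3990. Check v ∈ {∞, 2, 3, 5, 7, 13, 17, 19}.
v=7: a=7^1·(≡3), b=7^1·(≡1) mod 7; (3|7)=-1, (1|7)=+1; (−1)^{1·1·3}·(-1)^1·(+1)^1 = +1.
v=∞: 881790 > 0 and -3990 < 0  ⇒  (a,b)_∞ = +1.
v=19: a=19^1·(≡18), b=19^3·(≡12) mod 19; (18|19)=-1, (12|19)=-1; (−1)^{1·3·9}·(-1)^3·(-1)^1 = -1.
v=2: v_2(a)=5, v_2(b)=5; units ≡ 7, 5 (mod 8); ε·ε+αω+βω = 1·0+5·1+5·0 ≡ 1  ⇒  (a,b)_2 = -1.
v=3: a=3^1·(≡2), b=3^5·(≡2) mod 3; (2|3)=-1, (2|3)=-1; (−1)^{1·5·1}·(-1)^5·(-1)^1 = -1.
v=13: a=13^-1·(≡1), b=13^2·(≡10) mod 13; (1|13)=+1, (10|13)=+1; (−1)^{-1·2·6}·(+1)^2·(+1)^-1 = +1.
v=17: a=17^1·(≡3), b=17^2·(≡14) mod 17; (3|17)=-1, (14|17)=-1; (−1)^{1·2·8}·(-1)^2·(-1)^1 = -1.
v=5: a=5^1·(≡2), b=5^5·(≡2) mod 5; (2|5)=-1, (2|5)=-1; (−1)^{1·5·2}·(-1)^5·(-1)^1 = +1.
(881790, -3990 / ℚ) ramifies at {2, 3, 17, 19}: a division algebra.

[2, 3, 17, 19]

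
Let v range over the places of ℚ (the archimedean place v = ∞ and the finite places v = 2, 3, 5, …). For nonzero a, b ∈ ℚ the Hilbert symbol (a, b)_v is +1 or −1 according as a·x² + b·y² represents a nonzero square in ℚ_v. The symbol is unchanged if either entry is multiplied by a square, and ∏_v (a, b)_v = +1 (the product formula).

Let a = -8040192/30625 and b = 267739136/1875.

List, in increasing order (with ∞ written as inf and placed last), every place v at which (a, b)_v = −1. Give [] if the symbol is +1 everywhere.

(a, b) ≡ (-87, 4002) mod (ℚ^×)²; places V = {2, 3, 5, 7, 19, 23, 29, ∞}.
(a,b)_29: α=1, u≡21; β=1, v≡23 (mod 29); (21|29)=-1, (23|29)=+1; sign (−1)^0·-1^1·+1^1 = -1.
(a,b)_3: α=1, u≡1; β=-1, v≡2 (mod 3); (1|3)=+1, (2|3)=-1; sign (−1)^1·+1^-1·-1^1 = +1.
(a,b)_2: α=8, β=13; u≡1, v≡1 (mod 8); ε(u)ε(v)=0·0, αω(v)=8·0, βω(u)=13·0; sum ≡ 0  ⇒  +1.
(a,b)_∞: sgn(-87)=−, sgn(4002)=+, so +1.
(a,b)_23: α=0, u≡20; β=1, v≡6 (mod 23); (20|23)=-1, (6|23)=+1; sign (−1)^0·-1^1·+1^0 = -1.
(a,b)_5: α=-4, u≡2; β=-4, v≡2 (mod 5); (2|5)=-1, (2|5)=-1; sign (−1)^0·-1^-4·-1^-4 = +1.
(a,b)_19: α=2, u≡14; β=0, v≡8 (mod 19); (14|19)=-1, (8|19)=-1; sign (−1)^0·-1^0·-1^2 = +1.
(a,b)_7: α=-2, u≡4; β=2, v≡3 (mod 7); (4|7)=+1, (3|7)=-1; sign (−1)^0·+1^2·-1^-2 = +1.
(-87, 4002 / ℚ) ramifies at {23, 29}: a division algebra.

[23, 29]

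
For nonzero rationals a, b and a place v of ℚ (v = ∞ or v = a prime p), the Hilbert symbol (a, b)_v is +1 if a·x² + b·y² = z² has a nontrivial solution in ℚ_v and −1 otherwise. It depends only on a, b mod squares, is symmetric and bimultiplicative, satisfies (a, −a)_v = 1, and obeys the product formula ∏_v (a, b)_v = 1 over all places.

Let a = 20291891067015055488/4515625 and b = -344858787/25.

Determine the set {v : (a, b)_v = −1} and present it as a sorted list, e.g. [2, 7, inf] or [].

(a, b) ≡ (2, -132587) mod (ℚ^×)²; places V = {2, 3, 5, 7, 11, 13, 17, 31, 47, ∞}.
(a,b)_17: α=-2, u≡8; β=2, v≡4 (mod 17); (8|17)=+1, (4|17)=+1; sign (−1)^0·+1^2·+1^-2 = +1.
(a,b)_11: α=2, u≡2; β=0, v≡8 (mod 11); (2|11)=-1, (8|11)=-1; sign (−1)^0·-1^0·-1^2 = +1.
(a,b)_47: α=2, u≡32; β=1, v≡5 (mod 47); (32|47)=+1, (5|47)=-1; sign (−1)^0·+1^1·-1^2 = +1.
(a,b)_∞: sgn(2)=+, sgn(-132587)=−, so +1.
(a,b)_3: α=2, u≡2; β=2, v≡1 (mod 3); (2|3)=-1, (1|3)=+1; sign (−1)^0·-1^2·+1^2 = +1.
(a,b)_13: α=4, u≡8; β=1, v≡7 (mod 13); (8|13)=-1, (7|13)=-1; sign (−1)^0·-1^1·-1^4 = -1.
(a,b)_5: α=-6, u≡2; β=-2, v≡3 (mod 5); (2|5)=-1, (3|5)=-1; sign (−1)^0·-1^-2·-1^-6 = +1.
(a,b)_31: α=2, u≡25; β=1, v≡16 (mod 31); (25|31)=+1, (16|31)=+1; sign (−1)^0·+1^1·+1^2 = +1.
(a,b)_7: α=4, u≡4; β=1, v≡1 (mod 7); (4|7)=+1, (1|7)=+1; sign (−1)^0·+1^1·+1^4 = +1.
(a,b)_2: α=7, β=0; u≡1, v≡5 (mod 8); ε(u)ε(v)=0·0, αω(v)=7·1, βω(u)=0·0; sum ≡ 1  ⇒  -1.
(2, -132587 / ℚ) ramifies at {2, 13}: a division algebra.

[2, 13]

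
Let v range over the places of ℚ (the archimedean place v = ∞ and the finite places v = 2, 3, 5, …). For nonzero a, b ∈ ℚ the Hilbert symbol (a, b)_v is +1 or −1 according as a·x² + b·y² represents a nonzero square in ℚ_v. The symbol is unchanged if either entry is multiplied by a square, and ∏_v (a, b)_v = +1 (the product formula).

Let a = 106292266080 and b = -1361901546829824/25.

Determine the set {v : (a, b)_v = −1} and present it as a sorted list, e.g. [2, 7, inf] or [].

(a, b) ≡ (6630, -7854) mod (ℚ^×)²; places V = {2, 3, 5, 7, 11, 13, 17, ∞}.
(a,b)_17: α=1, u≡4; β=1, v≡6 (mod 17); (4|17)=+1, (6|17)=-1; sign (−1)^0·+1^1·-1^1 = -1.
(a,b)_5: α=1, u≡1; β=-2, v≡1 (mod 5); (1|5)=+1, (1|5)=+1; sign (−1)^0·+1^-2·+1^1 = +1.
(a,b)_7: α=2, u≡4; β=3, v≡5 (mod 7); (4|7)=+1, (5|7)=-1; sign (−1)^0·+1^3·-1^2 = +1.
(a,b)_∞: sgn(6630)=+, sgn(-7854)=−, so +1.
(a,b)_13: α=3, u≡9; β=4, v≡7 (mod 13); (9|13)=+1, (7|13)=-1; sign (−1)^0·+1^4·-1^3 = -1.
(a,b)_11: α=2, u≡8; β=3, v≡1 (mod 11); (8|11)=-1, (1|11)=+1; sign (−1)^0·-1^3·+1^2 = -1.
(a,b)_3: α=1, u≡2; β=1, v≡1 (mod 3); (2|3)=-1, (1|3)=+1; sign (−1)^1·-1^1·+1^1 = +1.
(a,b)_2: α=5, β=11; u≡3, v≡1 (mod 8); ε(u)ε(v)=1·0, αω(v)=5·0, βω(u)=11·1; sum ≡ 1  ⇒  -1.
|Ram(6630, -7854)| = 4, even; anisotropic at {2, 11, 13, 17}.

[2, 11, 13, 17]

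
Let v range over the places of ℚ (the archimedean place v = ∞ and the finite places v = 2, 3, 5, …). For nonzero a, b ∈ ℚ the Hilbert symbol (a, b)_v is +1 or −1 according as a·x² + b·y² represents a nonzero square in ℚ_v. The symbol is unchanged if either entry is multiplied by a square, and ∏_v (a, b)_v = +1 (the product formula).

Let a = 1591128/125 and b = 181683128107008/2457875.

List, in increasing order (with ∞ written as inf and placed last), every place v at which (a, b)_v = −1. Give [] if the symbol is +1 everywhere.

(a, b) ≡ (4510, 8318695) mod (ℚ^×)²; places V = {2, 3, 5, 7, 11, 17, 31, 41, 53, ∞}.
(a,b)_5: α=-3, u≡3; β=-3, v≡1 (mod 5); (3|5)=-1, (1|5)=+1; sign (−1)^0·-1^-3·+1^-3 = -1.
(a,b)_3: α=2, u≡1; β=6, v≡1 (mod 3); (1|3)=+1, (1|3)=+1; sign (−1)^0·+1^6·+1^2 = +1.
(a,b)_2: α=3, β=20; u≡7, v≡7 (mod 8); ε(u)ε(v)=1·1, αω(v)=3·0, βω(u)=20·0; sum ≡ 1  ⇒  -1.
(a,b)_53: α=0, u≡51; β=-2, v≡35 (mod 53); (51|53)=-1, (35|53)=-1; sign (−1)^0·-1^-2·-1^0 = +1.
(a,b)_7: α=2, u≡1; β=-1, v≡2 (mod 7); (1|7)=+1, (2|7)=+1; sign (−1)^0·+1^-1·+1^2 = +1.
(a,b)_11: α=1, u≡5; β=1, v≡10 (mod 11); (5|11)=+1, (10|11)=-1; sign (−1)^1·+1^1·-1^1 = +1.
(a,b)_31: α=0, u≡22; β=1, v≡4 (mod 31); (22|31)=-1, (4|31)=+1; sign (−1)^0·-1^1·+1^0 = -1.
(a,b)_17: α=0, u≡5; β=1, v≡10 (mod 17); (5|17)=-1, (10|17)=-1; sign (−1)^0·-1^1·-1^0 = -1.
(a,b)_41: α=1, u≡11; β=1, v≡38 (mod 41); (11|41)=-1, (38|41)=-1; sign (−1)^0·-1^1·-1^1 = +1.
(a,b)_∞: sgn(4510)=+, sgn(8318695)=+, so +1.
(4510, 8318695 / ℚ) ramifies at {2, 5, 17, 31}: a division algebra.

[2, 5, 17, 31]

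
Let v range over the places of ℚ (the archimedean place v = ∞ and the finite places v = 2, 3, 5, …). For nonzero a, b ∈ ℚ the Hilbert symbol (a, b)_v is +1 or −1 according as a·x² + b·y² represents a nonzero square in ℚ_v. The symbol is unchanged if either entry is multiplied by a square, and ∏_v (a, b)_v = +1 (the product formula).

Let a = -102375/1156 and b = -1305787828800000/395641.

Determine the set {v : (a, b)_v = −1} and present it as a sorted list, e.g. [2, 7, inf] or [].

[13, inf]

Mod squares: a ≡ -455, b ≡ -2730. Check v ∈ {∞, 2, 3, 5, 7, 13, 17, 19, 37}.
v=17: a=17^-2·(≡4), b=17^-2·(≡11) mod 17; (4|17)=+1, (11|17)=-1; (−1)^{-2·-2·8}·(+1)^-2·(-1)^-2 = +1.
v=37: a=37^0·(≡21), b=37^-2·(≡24) mod 37; (21|37)=+1, (24|37)=-1; (−1)^{0·-2·18}·(+1)^-2·(-1)^0 = +1.
v=19: a=19^0·(≡1), b=19^2·(≡5) mod 19; (1|19)=+1, (5|19)=+1; (−1)^{0·2·9}·(+1)^2·(+1)^0 = +1.
v=2: v_2(a)=-2, v_2(b)=9; units ≡ 1, 3 (mod 8); ε·ε+αω+βω = 0·1+-2·1+9·0 ≡ 0  ⇒  (a,b)_2 = +1.
v=13: a=13^1·(≡10), b=13^3·(≡6) mod 13; (10|13)=+1, (6|13)=-1; (−1)^{1·3·6}·(+1)^3·(-1)^1 = -1.
v=3: a=3^2·(≡1), b=3^1·(≡2) mod 3; (1|3)=+1, (2|3)=-1; (−1)^{2·1·1}·(+1)^1·(-1)^2 = +1.
v=5: a=5^3·(≡1), b=5^5·(≡4) mod 5; (1|5)=+1, (4|5)=+1; (−1)^{3·5·2}·(+1)^5·(+1)^3 = +1.
v=∞: -455 < 0 and -2730 < 0  ⇒  (a,b)_∞ = -1.
v=7: a=7^1·(≡5), b=7^3·(≡1) mod 7; (5|7)=-1, (1|7)=+1; (−1)^{1·3·3}·(-1)^3·(+1)^1 = +1.
Ram(-455, -2730) = {13, ∞}; no ℚ_13-point on the conic.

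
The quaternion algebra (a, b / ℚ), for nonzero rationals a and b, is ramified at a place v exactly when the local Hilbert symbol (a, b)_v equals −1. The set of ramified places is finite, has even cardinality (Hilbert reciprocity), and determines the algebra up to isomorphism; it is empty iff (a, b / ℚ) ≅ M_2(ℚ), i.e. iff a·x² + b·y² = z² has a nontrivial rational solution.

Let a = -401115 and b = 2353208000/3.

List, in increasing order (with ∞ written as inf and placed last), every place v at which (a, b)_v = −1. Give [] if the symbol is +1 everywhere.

(a, b) ≡ (-3315, 36465) mod (ℚ^×)²; places V = {2, 3, 5, 11, 13, 17, ∞}.
(a,b)_11: α=2, u≡7; β=3, v≡1 (mod 11); (7|11)=-1, (1|11)=+1; sign (−1)^0·-1^3·+1^2 = -1.
(a,b)_3: α=1, u≡2; β=-1, v≡2 (mod 3); (2|3)=-1, (2|3)=-1; sign (−1)^1·-1^-1·-1^1 = -1.
(a,b)_∞: sgn(-3315)=−, sgn(36465)=+, so +1.
(a,b)_2: α=0, β=6; u≡5, v≡1 (mod 8); ε(u)ε(v)=0·0, αω(v)=0·0, βω(u)=6·1; sum ≡ 0  ⇒  +1.
(a,b)_13: α=1, u≡7; β=1, v≡3 (mod 13); (7|13)=-1, (3|13)=+1; sign (−1)^0·-1^1·+1^1 = -1.
(a,b)_5: α=1, u≡2; β=3, v≡3 (mod 5); (2|5)=-1, (3|5)=-1; sign (−1)^0·-1^3·-1^1 = +1.
(a,b)_17: α=1, u≡1; β=1, v≡7 (mod 17); (1|17)=+1, (7|17)=-1; sign (−1)^0·+1^1·-1^1 = -1.
Ram(-3315, 36465) = {3, 11, 13, 17}; no ℚ_3-point on the conic.

[3, 11, 13, 17]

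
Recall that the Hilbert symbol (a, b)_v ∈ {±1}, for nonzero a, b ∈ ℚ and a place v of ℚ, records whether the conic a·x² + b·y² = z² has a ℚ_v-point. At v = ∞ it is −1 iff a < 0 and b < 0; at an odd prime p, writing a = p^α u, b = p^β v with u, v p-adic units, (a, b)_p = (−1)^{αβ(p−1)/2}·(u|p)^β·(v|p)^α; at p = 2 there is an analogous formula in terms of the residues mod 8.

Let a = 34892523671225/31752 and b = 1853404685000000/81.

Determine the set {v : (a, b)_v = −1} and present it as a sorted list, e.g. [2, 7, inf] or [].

Mod squares: a ≡ 418, b ≡ 17765. Check v ∈ {∞, 2, 3, 5, 7, 11, 17, 19, 23}.
v=7: a=7^-2·(≡6), b=7^0·(≡5) mod 7; (6|7)=-1, (5|7)=-1; (−1)^{-2·0·3}·(-1)^0·(-1)^-2 = +1.
v=3: a=3^-4·(≡1), b=3^-4·(≡2) mod 3; (1|3)=+1, (2|3)=-1; (−1)^{-4·-4·1}·(+1)^-4·(-1)^-4 = +1.
v=17: a=17^2·(≡10), b=17^3·(≡13) mod 17; (10|17)=-1, (13|17)=+1; (−1)^{2·3·8}·(-1)^3·(+1)^2 = -1.
v=19: a=19^3·(≡14), b=19^3·(≡1) mod 19; (14|19)=-1, (1|19)=+1; (−1)^{3·3·9}·(-1)^3·(+1)^3 = +1.
v=5: a=5^2·(≡2), b=5^7·(≡3) mod 5; (2|5)=-1, (3|5)=-1; (−1)^{2·7·2}·(-1)^7·(-1)^2 = -1.
v=11: a=11^3·(≡9), b=11^1·(≡3) mod 11; (9|11)=+1, (3|11)=+1; (−1)^{3·1·5}·(+1)^1·(+1)^3 = -1.
v=∞: 418 > 0 and 17765 > 0  ⇒  (a,b)_∞ = +1.
v=2: v_2(a)=-3, v_2(b)=6; units ≡ 1, 5 (mod 8); ε·ε+αω+βω = 0·0+-3·1+6·0 ≡ 1  ⇒  (a,b)_2 = -1.
v=23: a=23^2·(≡2), b=23^0·(≡16) mod 23; (2|23)=+1, (16|23)=+1; (−1)^{2·0·11}·(+1)^0·(+1)^2 = +1.
|Ram(418, 17765)| = 4, even; anisotropic at {2, 5, 11, 17}.

[2, 5, 11, 17]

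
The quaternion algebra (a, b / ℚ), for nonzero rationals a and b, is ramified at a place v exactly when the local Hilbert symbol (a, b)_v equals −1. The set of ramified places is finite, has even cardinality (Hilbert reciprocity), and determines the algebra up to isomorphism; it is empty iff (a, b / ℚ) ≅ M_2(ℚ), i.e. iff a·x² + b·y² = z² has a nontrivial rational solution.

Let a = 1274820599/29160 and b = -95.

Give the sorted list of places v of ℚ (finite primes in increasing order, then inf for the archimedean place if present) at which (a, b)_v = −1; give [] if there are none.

(a, b) ≡ (41990, -95) mod (ℚ^×)²; places V = {2, 3, 5, 13, 17, 19, 29, ∞}.
(a,b)_2: α=-3, β=0; u≡3, v≡1 (mod 8); ε(u)ε(v)=1·0, αω(v)=-3·0, βω(u)=0·1; sum ≡ 0  ⇒  +1.
(a,b)_19: α=3, u≡7; β=1, v≡14 (mod 19); (7|19)=+1, (14|19)=-1; sign (−1)^1·+1^1·-1^3 = +1.
(a,b)_13: α=1, u≡2; β=0, v≡9 (mod 13); (2|13)=-1, (9|13)=+1; sign (−1)^0·-1^0·+1^1 = +1.
(a,b)_5: α=-1, u≡2; β=1, v≡1 (mod 5); (2|5)=-1, (1|5)=+1; sign (−1)^0·-1^1·+1^-1 = -1.
(a,b)_17: α=1, u≡10; β=0, v≡7 (mod 17); (10|17)=-1, (7|17)=-1; sign (−1)^0·-1^0·-1^1 = -1.
(a,b)_3: α=-6, u≡2; β=0, v≡1 (mod 3); (2|3)=-1, (1|3)=+1; sign (−1)^0·-1^0·+1^-6 = +1.
(a,b)_29: α=2, u≡18; β=0, v≡21 (mod 29); (18|29)=-1, (21|29)=-1; sign (−1)^0·-1^0·-1^2 = +1.
(a,b)_∞: sgn(41990)=+, sgn(-95)=−, so +1.
Ram(41990, -95) = {5, 17}; no ℚ_5-point on the conic.

[5, 17]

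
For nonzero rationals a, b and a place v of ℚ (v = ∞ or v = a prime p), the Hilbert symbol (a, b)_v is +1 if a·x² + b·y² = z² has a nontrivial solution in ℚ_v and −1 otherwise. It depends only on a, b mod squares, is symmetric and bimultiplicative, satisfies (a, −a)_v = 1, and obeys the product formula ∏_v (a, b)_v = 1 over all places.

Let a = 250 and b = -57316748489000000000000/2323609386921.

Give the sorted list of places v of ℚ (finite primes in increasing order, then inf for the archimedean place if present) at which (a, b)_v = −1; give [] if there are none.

Mod squares: a ≡ 10, b ≡ -1001. Check v ∈ {∞, 2, 3, 5, 7, 11, 13, 17, 23, 41, 47}.
v=47: a=47^0·(≡15), b=47^2·(≡35) mod 47; (15|47)=-1, (35|47)=-1; (−1)^{0·2·23}·(-1)^2·(-1)^0 = +1.
v=5: a=5^3·(≡2), b=5^12·(≡1) mod 5; (2|5)=-1, (1|5)=+1; (−1)^{3·12·2}·(-1)^12·(+1)^3 = +1.
v=17: a=17^0·(≡12), b=17^-2·(≡8) mod 17; (12|17)=-1, (8|17)=+1; (−1)^{0·-2·8}·(-1)^-2·(+1)^0 = +1.
v=∞: 10 > 0 and -1001 < 0  ⇒  (a,b)_∞ = +1.
v=7: a=7^0·(≡5), b=7^3·(≡2) mod 7; (5|7)=-1, (2|7)=+1; (−1)^{0·3·3}·(-1)^3·(+1)^0 = -1.
v=2: v_2(a)=1, v_2(b)=12; units ≡ 5, 7 (mod 8); ε·ε+αω+βω = 0·1+1·0+12·1 ≡ 0  ⇒  (a,b)_2 = +1.
v=23: a=23^0·(≡20), b=23^2·(≡7) mod 23; (20|23)=-1, (7|23)=-1; (−1)^{0·2·11}·(-1)^2·(-1)^0 = +1.
v=41: a=41^0·(≡4), b=41^-2·(≡14) mod 41; (4|41)=+1, (14|41)=-1; (−1)^{0·-2·20}·(+1)^-2·(-1)^0 = +1.
v=13: a=13^0·(≡3), b=13^1·(≡10) mod 13; (3|13)=+1, (10|13)=+1; (−1)^{0·1·6}·(+1)^1·(+1)^0 = +1.
v=11: a=11^0·(≡8), b=11^1·(≡7) mod 11; (8|11)=-1, (7|11)=-1; (−1)^{0·1·5}·(-1)^1·(-1)^0 = -1.
v=3: a=3^0·(≡1), b=3^-14·(≡1) mod 3; (1|3)=+1, (1|3)=+1; (−1)^{0·-14·1}·(+1)^-14·(+1)^0 = +1.
Ram(10, -1001) = {7, 11}; no ℚ_7-point on the conic.

[7, 11]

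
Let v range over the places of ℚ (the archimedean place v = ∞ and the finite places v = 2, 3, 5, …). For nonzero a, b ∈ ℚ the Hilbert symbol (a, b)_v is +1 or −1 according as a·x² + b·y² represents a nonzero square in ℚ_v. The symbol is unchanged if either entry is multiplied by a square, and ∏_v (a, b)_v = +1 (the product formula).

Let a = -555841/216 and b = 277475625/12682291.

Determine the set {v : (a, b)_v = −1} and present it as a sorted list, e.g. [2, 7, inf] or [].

(a, b) ≡ (-19734, 11571) mod (ℚ^×)²; places V = {2, 3, 5, 7, 11, 13, 19, 23, 29, 43, ∞}.
(a,b)_3: α=-3, u≡1; β=7, v≡2 (mod 3); (1|3)=+1, (2|3)=-1; sign (−1)^1·+1^7·-1^-3 = +1.
(a,b)_7: α=0, u≡6; β=1, v≡1 (mod 7); (6|7)=-1, (1|7)=+1; sign (−1)^0·-1^1·+1^0 = -1.
(a,b)_29: α=0, u≡18; β=1, v≡22 (mod 29); (18|29)=-1, (22|29)=+1; sign (−1)^0·-1^1·+1^0 = -1.
(a,b)_∞: sgn(-19734)=−, sgn(11571)=+, so +1.
(a,b)_13: α=3, u≡9; β=0, v≡1 (mod 13); (9|13)=+1, (1|13)=+1; sign (−1)^0·+1^0·+1^3 = +1.
(a,b)_23: α=1, u≡16; β=0, v≡9 (mod 23); (16|23)=+1, (9|23)=+1; sign (−1)^0·+1^0·+1^1 = +1.
(a,b)_11: α=1, u≡2; β=0, v≡7 (mod 11); (2|11)=-1, (7|11)=-1; sign (−1)^0·-1^0·-1^1 = -1.
(a,b)_2: α=-3, β=0; u≡5, v≡3 (mod 8); ε(u)ε(v)=0·1, αω(v)=-3·1, βω(u)=0·1; sum ≡ 1  ⇒  -1.
(a,b)_19: α=0, u≡6; β=-3, v≡4 (mod 19); (6|19)=+1, (4|19)=+1; sign (−1)^0·+1^-3·+1^0 = +1.
(a,b)_43: α=0, u≡20; β=-2, v≡1 (mod 43); (20|43)=-1, (1|43)=+1; sign (−1)^0·-1^-2·+1^0 = +1.
(a,b)_5: α=0, u≡4; β=4, v≡1 (mod 5); (4|5)=+1, (1|5)=+1; sign (−1)^0·+1^4·+1^0 = +1.
|Ram(-19734, 11571)| = 4, even; anisotropic at {2, 7, 11, 29}.

[2, 7, 11, 29]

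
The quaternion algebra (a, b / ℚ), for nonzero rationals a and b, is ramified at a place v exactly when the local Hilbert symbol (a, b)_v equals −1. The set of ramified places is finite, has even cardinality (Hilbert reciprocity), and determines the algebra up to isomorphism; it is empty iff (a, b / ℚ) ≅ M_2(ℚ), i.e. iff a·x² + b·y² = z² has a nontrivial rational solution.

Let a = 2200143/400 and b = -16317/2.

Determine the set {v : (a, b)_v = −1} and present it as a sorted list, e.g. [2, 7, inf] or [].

[2, 19]

Mod squares: a ≡ 18183, b ≡ -74. Check v ∈ {∞, 2, 3, 5, 7, 11, 19, 29, 37}.
v=5: a=5^-2·(≡3), b=5^0·(≡4) mod 5; (3|5)=-1, (4|5)=+1; (−1)^{-2·0·2}·(-1)^0·(+1)^-2 = +1.
v=2: v_2(a)=-4, v_2(b)=-1; units ≡ 7, 3 (mod 8); ε·ε+αω+βω = 1·1+-4·1+-1·0 ≡ 1  ⇒  (a,b)_2 = -1.
v=19: a=19^1·(≡11), b=19^0·(≡2) mod 19; (11|19)=+1, (2|19)=-1; (−1)^{1·0·9}·(+1)^0·(-1)^1 = -1.
v=11: a=11^3·(≡9), b=11^0·(≡9) mod 11; (9|11)=+1, (9|11)=+1; (−1)^{3·0·5}·(+1)^0·(+1)^3 = +1.
v=3: a=3^1·(≡1), b=3^2·(≡1) mod 3; (1|3)=+1, (1|3)=+1; (−1)^{1·2·1}·(+1)^2·(+1)^1 = +1.
v=29: a=29^1·(≡14), b=29^0·(≡5) mod 29; (14|29)=-1, (5|29)=+1; (−1)^{1·0·14}·(-1)^0·(+1)^1 = +1.
v=7: a=7^0·(≡1), b=7^2·(≡5) mod 7; (1|7)=+1, (5|7)=-1; (−1)^{0·2·3}·(+1)^2·(-1)^0 = +1.
v=∞: 18183 > 0 and -74 < 0  ⇒  (a,b)_∞ = +1.
v=37: a=37^0·(≡30), b=37^1·(≡20) mod 37; (30|37)=+1, (20|37)=-1; (−1)^{0·1·18}·(+1)^1·(-1)^0 = +1.
|Ram(18183, -74)| = 2, even; anisotropic at {2, 19}.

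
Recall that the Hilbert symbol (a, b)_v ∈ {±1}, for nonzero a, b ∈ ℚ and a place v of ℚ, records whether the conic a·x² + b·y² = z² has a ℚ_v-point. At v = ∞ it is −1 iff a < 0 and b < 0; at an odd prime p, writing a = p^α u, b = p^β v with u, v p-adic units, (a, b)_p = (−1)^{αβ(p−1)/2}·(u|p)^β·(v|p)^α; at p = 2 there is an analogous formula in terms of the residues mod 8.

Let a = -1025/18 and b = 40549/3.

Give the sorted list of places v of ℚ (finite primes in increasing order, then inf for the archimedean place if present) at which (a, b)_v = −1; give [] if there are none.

[2, 3, 23, 41]

(a, b) ≡ (-82, 121647) mod (ℚ^×)²; places V = {2, 3, 5, 23, 41, 43, ∞}.
(a,b)_∞: sgn(-82)=−, sgn(121647)=+, so +1.
(a,b)_3: α=-2, u≡2; β=-1, v≡1 (mod 3); (2|3)=-1, (1|3)=+1; sign (−1)^0·-1^-1·+1^-2 = -1.
(a,b)_41: α=1, u≡10; β=1, v≡29 (mod 41); (10|41)=+1, (29|41)=-1; sign (−1)^0·+1^1·-1^1 = -1.
(a,b)_5: α=2, u≡3; β=0, v≡3 (mod 5); (3|5)=-1, (3|5)=-1; sign (−1)^0·-1^0·-1^2 = +1.
(a,b)_2: α=-1, β=0; u≡7, v≡7 (mod 8); ε(u)ε(v)=1·1, αω(v)=-1·0, βω(u)=0·0; sum ≡ 1  ⇒  -1.
(a,b)_43: α=0, u≡41; β=1, v≡42 (mod 43); (41|43)=+1, (42|43)=-1; sign (−1)^0·+1^1·-1^0 = +1.
(a,b)_23: α=0, u≡21; β=1, v≡5 (mod 23); (21|23)=-1, (5|23)=-1; sign (−1)^0·-1^1·-1^0 = -1.
(-82, 121647 / ℚ) ramifies at {2, 3, 23, 41}: a division algebra.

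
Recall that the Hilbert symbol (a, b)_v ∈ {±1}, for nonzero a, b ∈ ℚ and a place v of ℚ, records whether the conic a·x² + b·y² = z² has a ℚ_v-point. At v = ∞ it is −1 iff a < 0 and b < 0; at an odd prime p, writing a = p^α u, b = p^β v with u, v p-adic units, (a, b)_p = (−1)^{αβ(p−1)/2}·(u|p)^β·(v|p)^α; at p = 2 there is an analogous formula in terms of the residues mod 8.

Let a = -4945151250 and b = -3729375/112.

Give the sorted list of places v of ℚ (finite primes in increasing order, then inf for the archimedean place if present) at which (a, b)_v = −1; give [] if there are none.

Mod squares: a ≡ -2, b ≡ -4641. Check v ∈ {∞, 2, 3, 5, 7, 13, 17}.
v=3: a=3^4·(≡1), b=3^3·(≡1) mod 3; (1|3)=+1, (1|3)=+1; (−1)^{4·3·1}·(+1)^3·(+1)^4 = +1.
v=2: v_2(a)=1, v_2(b)=-4; units ≡ 7, 7 (mod 8); ε·ε+αω+βω = 1·1+1·0+-4·0 ≡ 1  ⇒  (a,b)_2 = -1.
v=17: a=17^2·(≡15), b=17^1·(≡1) mod 17; (15|17)=+1, (1|17)=+1; (−1)^{2·1·8}·(+1)^1·(+1)^2 = +1.
v=∞: -2 < 0 and -4641 < 0  ⇒  (a,b)_∞ = -1.
v=5: a=5^4·(≡3), b=5^4·(≡4) mod 5; (3|5)=-1, (4|5)=+1; (−1)^{4·4·2}·(-1)^4·(+1)^4 = +1.
v=13: a=13^2·(≡8), b=13^1·(≡6) mod 13; (8|13)=-1, (6|13)=-1; (−1)^{2·1·6}·(-1)^1·(-1)^2 = -1.
v=7: a=7^0·(≡3), b=7^-1·(≡4) mod 7; (3|7)=-1, (4|7)=+1; (−1)^{0·-1·3}·(-1)^-1·(+1)^0 = -1.
(-2, -4641 / ℚ) ramifies at {2, 7, 13, ∞}: a division algebra.

[2, 7, 13, inf]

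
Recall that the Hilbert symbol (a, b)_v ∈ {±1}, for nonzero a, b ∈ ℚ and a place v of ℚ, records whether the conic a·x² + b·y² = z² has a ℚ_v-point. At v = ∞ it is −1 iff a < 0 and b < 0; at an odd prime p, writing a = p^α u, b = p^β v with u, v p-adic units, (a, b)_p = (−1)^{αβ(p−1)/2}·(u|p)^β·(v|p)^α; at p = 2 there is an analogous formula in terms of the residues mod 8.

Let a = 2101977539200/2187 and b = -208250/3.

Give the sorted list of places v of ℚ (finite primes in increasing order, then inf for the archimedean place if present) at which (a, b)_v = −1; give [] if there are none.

(a, b) ≡ (13566, -510) mod (ℚ^×)²; places V = {2, 3, 5, 7, 11, 17, 19, ∞}.
(a,b)_3: α=-7, u≡1; β=-1, v≡1 (mod 3); (1|3)=+1, (1|3)=+1; sign (−1)^1·+1^-1·+1^-7 = -1.
(a,b)_17: α=1, u≡16; β=1, v≡8 (mod 17); (16|17)=+1, (8|17)=+1; sign (−1)^0·+1^1·+1^1 = +1.
(a,b)_∞: sgn(13566)=+, sgn(-510)=−, so +1.
(a,b)_19: α=1, u≡11; β=0, v≡3 (mod 19); (11|19)=+1, (3|19)=-1; sign (−1)^0·+1^0·-1^1 = -1.
(a,b)_2: α=7, β=1; u≡7, v≡1 (mod 8); ε(u)ε(v)=1·0, αω(v)=7·0, βω(u)=1·0; sum ≡ 0  ⇒  +1.
(a,b)_5: α=2, u≡4; β=3, v≡3 (mod 5); (4|5)=+1, (3|5)=-1; sign (−1)^0·+1^3·-1^2 = +1.
(a,b)_7: α=5, u≡3; β=2, v≡2 (mod 7); (3|7)=-1, (2|7)=+1; sign (−1)^0·-1^2·+1^5 = +1.
(a,b)_11: α=2, u≡9; β=0, v≡8 (mod 11); (9|11)=+1, (8|11)=-1; sign (−1)^0·+1^0·-1^2 = +1.
Ram(13566, -510) = {3, 19}; no ℚ_3-point on the conic.

[3, 19]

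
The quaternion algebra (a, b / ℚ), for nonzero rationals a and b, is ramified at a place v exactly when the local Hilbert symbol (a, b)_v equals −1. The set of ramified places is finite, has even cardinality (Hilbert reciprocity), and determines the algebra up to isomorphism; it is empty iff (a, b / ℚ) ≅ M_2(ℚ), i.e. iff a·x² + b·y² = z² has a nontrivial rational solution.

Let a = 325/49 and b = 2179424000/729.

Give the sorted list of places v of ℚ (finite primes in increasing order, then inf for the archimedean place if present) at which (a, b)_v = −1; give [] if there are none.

[5, 31]

Mod squares: a ≡ 13, b ≡ 2015. Check v ∈ {∞, 2, 3, 5, 7, 13, 31}.
v=13: a=13^1·(≡9), b=13^3·(≡9) mod 13; (9|13)=+1, (9|13)=+1; (−1)^{1·3·6}·(+1)^3·(+1)^1 = +1.
v=∞: 13 > 0 and 2015 > 0  ⇒  (a,b)_∞ = +1.
v=3: a=3^0·(≡1), b=3^-6·(≡2) mod 3; (1|3)=+1, (2|3)=-1; (−1)^{0·-6·1}·(+1)^-6·(-1)^0 = +1.
v=7: a=7^-2·(≡3), b=7^0·(≡5) mod 7; (3|7)=-1, (5|7)=-1; (−1)^{-2·0·3}·(-1)^0·(-1)^-2 = +1.
v=5: a=5^2·(≡2), b=5^3·(≡3) mod 5; (2|5)=-1, (3|5)=-1; (−1)^{2·3·2}·(-1)^3·(-1)^2 = -1.
v=2: v_2(a)=0, v_2(b)=8; units ≡ 5, 7 (mod 8); ε·ε+αω+βω = 0·1+0·0+8·1 ≡ 0  ⇒  (a,b)_2 = +1.
v=31: a=31^0·(≡6), b=31^1·(≡29) mod 31; (6|31)=-1, (29|31)=-1; (−1)^{0·1·15}·(-1)^1·(-1)^0 = -1.
Ram(13, 2015) = {5, 31}; no ℚ_5-point on the conic.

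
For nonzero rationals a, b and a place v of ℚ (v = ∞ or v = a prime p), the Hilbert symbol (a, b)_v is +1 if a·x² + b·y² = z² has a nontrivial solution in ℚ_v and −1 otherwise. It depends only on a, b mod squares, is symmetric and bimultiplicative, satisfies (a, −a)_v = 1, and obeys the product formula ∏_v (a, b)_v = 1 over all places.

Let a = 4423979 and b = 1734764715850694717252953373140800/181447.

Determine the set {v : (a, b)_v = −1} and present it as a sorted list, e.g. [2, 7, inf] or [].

(a, b) ≡ (4423979, 46185139) mod (ℚ^×)²; places V = {2, 3, 5, 7, 11, 13, 19, 23, 29, 31, 37, 43, ∞}.
(a,b)_23: α=0, u≡21; β=-2, v≡1 (mod 23); (21|23)=-1, (1|23)=+1; sign (−1)^0·-1^-2·+1^0 = +1.
(a,b)_29: α=1, u≡11; β=3, v≡8 (mod 29); (11|29)=-1, (8|29)=-1; sign (−1)^0·-1^3·-1^1 = +1.
(a,b)_11: α=0, u≡10; β=5, v≡5 (mod 11); (10|11)=-1, (5|11)=+1; sign (−1)^0·-1^5·+1^0 = -1.
(a,b)_2: α=0, β=6; u≡3, v≡3 (mod 8); ε(u)ε(v)=1·1, αω(v)=0·1, βω(u)=6·1; sum ≡ 1  ⇒  -1.
(a,b)_∞: sgn(4423979)=+, sgn(46185139)=+, so +1.
(a,b)_5: α=0, u≡4; β=2, v≡1 (mod 5); (4|5)=+1, (1|5)=+1; sign (−1)^0·+1^2·+1^0 = +1.
(a,b)_19: α=1, u≡15; β=4, v≡10 (mod 19); (15|19)=-1, (10|19)=-1; sign (−1)^0·-1^4·-1^1 = -1.
(a,b)_43: α=0, u≡10; β=1, v≡18 (mod 43); (10|43)=+1, (18|43)=-1; sign (−1)^0·+1^1·-1^0 = +1.
(a,b)_37: α=1, u≡20; β=3, v≡20 (mod 37); (20|37)=-1, (20|37)=-1; sign (−1)^0·-1^3·-1^1 = +1.
(a,b)_13: α=0, u≡1; β=1, v≡6 (mod 13); (1|13)=+1, (6|13)=-1; sign (−1)^0·+1^1·-1^0 = +1.
(a,b)_31: α=1, u≡16; β=4, v≡24 (mod 31); (16|31)=+1, (24|31)=-1; sign (−1)^0·+1^4·-1^1 = -1.
(a,b)_7: α=1, u≡2; β=-3, v≡6 (mod 7); (2|7)=+1, (6|7)=-1; sign (−1)^1·+1^-3·-1^1 = +1.
(a,b)_3: α=0, u≡2; β=4, v≡1 (mod 3); (2|3)=-1, (1|3)=+1; sign (−1)^0·-1^4·+1^0 = +1.
|Ram(4423979, 46185139)| = 4, even; anisotropic at {2, 11, 19, 31}.

[2, 11, 19, 31]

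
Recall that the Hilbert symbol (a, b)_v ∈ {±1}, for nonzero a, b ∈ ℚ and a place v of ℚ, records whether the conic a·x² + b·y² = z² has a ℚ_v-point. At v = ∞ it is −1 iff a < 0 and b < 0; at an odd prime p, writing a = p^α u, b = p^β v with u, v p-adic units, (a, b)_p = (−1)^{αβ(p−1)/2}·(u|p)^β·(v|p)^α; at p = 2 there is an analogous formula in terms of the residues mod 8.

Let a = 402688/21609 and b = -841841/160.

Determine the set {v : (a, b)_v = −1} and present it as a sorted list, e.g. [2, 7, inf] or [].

(a, b) ≡ (13, -10010) mod (ℚ^×)²; places V = {2, 3, 5, 7, 11, 13, 29, ∞}.
(a,b)_∞: sgn(13)=+, sgn(-10010)=−, so +1.
(a,b)_13: α=1, u≡12; β=1, v≡12 (mod 13); (12|13)=+1, (12|13)=+1; sign (−1)^0·+1^1·+1^1 = +1.
(a,b)_29: α=0, u≡13; β=2, v≡28 (mod 29); (13|29)=+1, (28|29)=+1; sign (−1)^0·+1^2·+1^0 = +1.
(a,b)_7: α=-4, u≡3; β=1, v≡3 (mod 7); (3|7)=-1, (3|7)=-1; sign (−1)^0·-1^1·-1^-4 = -1.
(a,b)_11: α=2, u≡10; β=1, v≡3 (mod 11); (10|11)=-1, (3|11)=+1; sign (−1)^0·-1^1·+1^2 = -1.
(a,b)_3: α=-2, u≡1; β=0, v≡1 (mod 3); (1|3)=+1, (1|3)=+1; sign (−1)^0·+1^0·+1^-2 = +1.
(a,b)_2: α=8, β=-5; u≡5, v≡3 (mod 8); ε(u)ε(v)=0·1, αω(v)=8·1, βω(u)=-5·1; sum ≡ 1  ⇒  -1.
(a,b)_5: α=0, u≡2; β=-1, v≡2 (mod 5); (2|5)=-1, (2|5)=-1; sign (−1)^0·-1^-1·-1^0 = -1.
(13, -10010 / ℚ) ramifies at {2, 5, 7, 11}: a division algebra.

[2, 5, 7, 11]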